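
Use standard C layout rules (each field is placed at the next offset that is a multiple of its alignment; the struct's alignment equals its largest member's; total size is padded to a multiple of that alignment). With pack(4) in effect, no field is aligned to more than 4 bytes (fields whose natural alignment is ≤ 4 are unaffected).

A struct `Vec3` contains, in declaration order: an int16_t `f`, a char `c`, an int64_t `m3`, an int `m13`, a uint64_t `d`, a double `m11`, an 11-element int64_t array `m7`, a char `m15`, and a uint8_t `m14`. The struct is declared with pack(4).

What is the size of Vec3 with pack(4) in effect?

124

f at 0 (size 2, align 2) → ends 2
c at 2 (size 1, align 1) → ends 3
pad 1 to align 4 for m3
m3 at 4 (size 8, align 4) → ends 12
m13 at 12 (size 4, align 4) → ends 16
d at 16 (size 8, align 4) → ends 24
m11 at 24 (size 8, align 4) → ends 32
m7 at 32 (size 88, align 4) → ends 120
m15 at 120 (size 1, align 1) → ends 121
m14 at 121 (size 1, align 1) → ends 122
tail pad 2 to reach multiple of 4
total 124 bytes, alignment 4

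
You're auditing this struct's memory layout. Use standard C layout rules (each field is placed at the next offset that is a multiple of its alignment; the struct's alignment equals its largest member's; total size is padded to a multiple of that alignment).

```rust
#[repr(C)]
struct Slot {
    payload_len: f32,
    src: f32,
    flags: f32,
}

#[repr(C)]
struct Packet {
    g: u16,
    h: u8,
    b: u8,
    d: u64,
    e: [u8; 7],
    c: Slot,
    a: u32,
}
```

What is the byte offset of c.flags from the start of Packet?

Slot: @0: payload_len [4B, align 4] → 4; @4: src [4B, align 4] → 8; @8: flags [4B, align 4] → 12; size 12, align 4
@0: g [2B, align 2] → 2
@2: h [1B, align 1] → 3
@3: b [1B, align 1] → 4
+4 pad (align 8)
@8: d [8B, align 8] → 16
@16: e [7B, align 1] → 23
+1 pad (align 4)
@24: c [12B, align 4] → 36
within Slot: flags at 8
24 + 8 = 32

32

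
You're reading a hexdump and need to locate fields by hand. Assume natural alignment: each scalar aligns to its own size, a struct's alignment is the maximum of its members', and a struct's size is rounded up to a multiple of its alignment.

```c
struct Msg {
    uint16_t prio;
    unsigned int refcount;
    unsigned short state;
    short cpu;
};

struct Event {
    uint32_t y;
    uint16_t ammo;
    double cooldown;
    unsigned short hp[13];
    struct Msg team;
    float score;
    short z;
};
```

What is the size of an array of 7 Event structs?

Msg: @0: prio [2B, align 2] → 2; +2 pad (align 4); @4: refcount [4B, align 4] → 8; @8: state [2B, align 2] → 10; @10: cpu [2B, align 2] → 12; size 12, align 4
@0: y [4B, align 4] → 4
@4: ammo [2B, align 2] → 6
+2 pad (align 8)
@8: cooldown [8B, align 8] → 16
@16: hp [26B, align 2] → 42
+2 pad (align 4)
@44: team [12B, align 4] → 56
@56: score [4B, align 4] → 60
@60: z [2B, align 2] → 62
+2 tail pad (align 8)
size 64, align 8
array of 7: 7 × 64 = 448

448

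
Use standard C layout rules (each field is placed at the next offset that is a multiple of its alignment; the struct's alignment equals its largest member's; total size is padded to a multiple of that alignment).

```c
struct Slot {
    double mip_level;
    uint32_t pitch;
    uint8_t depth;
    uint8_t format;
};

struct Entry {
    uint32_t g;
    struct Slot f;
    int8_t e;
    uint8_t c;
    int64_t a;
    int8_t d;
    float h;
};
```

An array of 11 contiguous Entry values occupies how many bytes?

528

Slot: mip_level at 0 (size 8, align 8) → ends 8; pitch at 8 (size 4, align 4) → ends 12; depth at 12 (size 1, align 1) → ends 13; format at 13 (size 1, align 1) → ends 14; tail pad 2 to reach multiple of 8; total 16 bytes, alignment 8
g at 0 (size 4, align 4) → ends 4
pad 4 to align 8 for f
f at 8 (size 16, align 8) → ends 24
e at 24 (size 1, align 1) → ends 25
c at 25 (size 1, align 1) → ends 26
pad 6 to align 8 for a
a at 32 (size 8, align 8) → ends 40
d at 40 (size 1, align 1) → ends 41
pad 3 to align 4 for h
h at 44 (size 4, align 4) → ends 48
total 48 bytes, alignment 8
array of 11: 11 × 48 = 528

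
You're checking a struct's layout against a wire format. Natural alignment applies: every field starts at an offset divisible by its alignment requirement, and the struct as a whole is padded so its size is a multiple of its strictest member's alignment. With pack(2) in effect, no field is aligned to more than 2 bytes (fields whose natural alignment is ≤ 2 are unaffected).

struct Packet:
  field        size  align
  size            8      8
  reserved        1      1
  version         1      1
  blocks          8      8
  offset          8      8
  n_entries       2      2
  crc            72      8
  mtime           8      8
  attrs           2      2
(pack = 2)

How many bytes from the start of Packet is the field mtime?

@0: size [8B, align 2] → 8
@8: reserved [1B, align 1] → 9
@9: version [1B, align 1] → 10
@10: blocks [8B, align 2] → 18
@18: offset [8B, align 2] → 26
@26: n_entries [2B, align 2] → 28
@28: crc [72B, align 2] → 100
@100: mtime [8B, align 2] → 108

100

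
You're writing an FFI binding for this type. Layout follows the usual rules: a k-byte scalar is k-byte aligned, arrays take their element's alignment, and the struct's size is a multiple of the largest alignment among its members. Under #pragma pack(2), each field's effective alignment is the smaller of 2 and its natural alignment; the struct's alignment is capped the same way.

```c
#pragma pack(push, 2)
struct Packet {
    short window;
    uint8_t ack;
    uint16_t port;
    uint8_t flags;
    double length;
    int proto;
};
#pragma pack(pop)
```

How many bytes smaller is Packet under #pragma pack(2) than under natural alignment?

4

natural layout:
  @0: window [2B, align 2] → 2
  @2: ack [1B, align 1] → 3
  +1 pad (align 2)
  @4: port [2B, align 2] → 6
  @6: flags [1B, align 1] → 7
  +1 pad (align 8)
  @8: length [8B, align 8] → 16
  @16: proto [4B, align 4] → 20
  +4 tail pad (align 8)
  size 24, align 8
packed(2) layout:
  @0: window [2B, align 2] → 2
  @2: ack [1B, align 1] → 3
  +1 pad (align 2)
  @4: port [2B, align 2] → 6
  @6: flags [1B, align 1] → 7
  +1 pad (align 2)
  @8: length [8B, align 2] → 16
  @16: proto [4B, align 2] → 20
  size 20, align 2
24 − 20 = 4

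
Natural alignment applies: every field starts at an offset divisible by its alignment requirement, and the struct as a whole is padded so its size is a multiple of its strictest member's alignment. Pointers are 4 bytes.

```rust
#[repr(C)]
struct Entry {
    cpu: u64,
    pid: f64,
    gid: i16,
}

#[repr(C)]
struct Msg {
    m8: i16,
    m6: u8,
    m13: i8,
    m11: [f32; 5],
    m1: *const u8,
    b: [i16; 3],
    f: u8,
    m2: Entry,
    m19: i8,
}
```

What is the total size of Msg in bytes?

Entry: 0..8  cpu  (8B, 8-aligned); 8..16  pid  (8B, 8-aligned); 16..18  gid  (2B, 2-aligned); 18..24  -- tail padding (6B); sizeof = 24, alignof = 8
0..2  m8  (2B, 2-aligned)
2..3  m6  (1B, 1-aligned)
3..4  m13  (1B, 1-aligned)
4..24  m11  (20B, 4-aligned)
24..28  m1  (4B, 4-aligned)
28..34  b  (6B, 2-aligned)
34..35  f  (1B, 1-aligned)
35..40  -- padding (5B)
40..64  m2  (24B, 8-aligned)
64..65  m19  (1B, 1-aligned)
65..72  -- tail padding (7B)
sizeof = 72, alignof = 8

72 bytes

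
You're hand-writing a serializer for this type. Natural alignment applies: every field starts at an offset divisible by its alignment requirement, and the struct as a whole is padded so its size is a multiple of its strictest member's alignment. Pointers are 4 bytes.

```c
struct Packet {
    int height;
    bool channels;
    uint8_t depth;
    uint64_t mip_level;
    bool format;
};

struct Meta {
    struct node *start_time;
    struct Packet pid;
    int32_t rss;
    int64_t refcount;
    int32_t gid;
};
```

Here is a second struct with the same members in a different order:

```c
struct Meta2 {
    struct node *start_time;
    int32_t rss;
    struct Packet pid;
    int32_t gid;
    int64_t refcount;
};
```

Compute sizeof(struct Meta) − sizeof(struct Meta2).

Packet: height at 0 (size 4, align 4) → ends 4; channels at 4 (size 1, align 1) → ends 5; depth at 5 (size 1, align 1) → ends 6; pad 2 to align 8 for mip_level; mip_level at 8 (size 8, align 8) → ends 16; format at 16 (size 1, align 1) → ends 17; tail pad 7 to reach multiple of 8; total 24 bytes, alignment 8
start_time at 0 (size 4, align 4) → ends 4
pad 4 to align 8 for pid
pid at 8 (size 24, align 8) → ends 32
rss at 32 (size 4, align 4) → ends 36
pad 4 to align 8 for refcount
refcount at 40 (size 8, align 8) → ends 48
gid at 48 (size 4, align 4) → ends 52
tail pad 4 to reach multiple of 8
total 56 bytes, alignment 8
— Meta2 —
start_time at 0 (size 4, align 4) → ends 4
rss at 4 (size 4, align 4) → ends 8
pid at 8 (size 24, align 8) → ends 32
gid at 32 (size 4, align 4) → ends 36
pad 4 to align 8 for refcount
refcount at 40 (size 8, align 8) → ends 48
total 48 bytes, alignment 8
56 − 48 = 8

8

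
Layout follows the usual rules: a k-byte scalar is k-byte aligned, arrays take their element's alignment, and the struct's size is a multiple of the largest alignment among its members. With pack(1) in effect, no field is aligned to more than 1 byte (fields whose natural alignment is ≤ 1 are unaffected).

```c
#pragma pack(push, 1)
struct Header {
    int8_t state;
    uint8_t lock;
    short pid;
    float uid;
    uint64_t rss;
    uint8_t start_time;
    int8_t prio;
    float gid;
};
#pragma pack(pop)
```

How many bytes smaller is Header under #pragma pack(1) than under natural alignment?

2

natural layout:
  state at 0 (size 1, align 1) → ends 1
  lock at 1 (size 1, align 1) → ends 2
  pid at 2 (size 2, align 2) → ends 4
  uid at 4 (size 4, align 4) → ends 8
  rss at 8 (size 8, align 8) → ends 16
  start_time at 16 (size 1, align 1) → ends 17
  prio at 17 (size 1, align 1) → ends 18
  pad 2 to align 4 for gid
  gid at 20 (size 4, align 4) → ends 24
  total 24 bytes, alignment 8
packed(1) layout:
  state at 0 (size 1, align 1) → ends 1
  lock at 1 (size 1, align 1) → ends 2
  pid at 2 (size 2, align 1) → ends 4
  uid at 4 (size 4, align 1) → ends 8
  rss at 8 (size 8, align 1) → ends 16
  start_time at 16 (size 1, align 1) → ends 17
  prio at 17 (size 1, align 1) → ends 18
  gid at 18 (size 4, align 1) → ends 22
  total 22 bytes, alignment 1
24 − 22 = 2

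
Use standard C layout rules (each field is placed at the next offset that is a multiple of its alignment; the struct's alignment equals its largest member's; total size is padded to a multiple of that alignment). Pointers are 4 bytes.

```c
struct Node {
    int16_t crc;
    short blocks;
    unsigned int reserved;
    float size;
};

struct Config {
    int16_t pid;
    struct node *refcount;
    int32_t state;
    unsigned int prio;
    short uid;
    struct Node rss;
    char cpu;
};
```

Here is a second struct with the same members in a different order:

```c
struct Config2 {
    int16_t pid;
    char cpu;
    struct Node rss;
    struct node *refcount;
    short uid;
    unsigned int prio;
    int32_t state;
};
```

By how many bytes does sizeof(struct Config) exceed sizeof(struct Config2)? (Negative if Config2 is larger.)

4

Node: crc at 0 (size 2, align 2) → ends 2; blocks at 2 (size 2, align 2) → ends 4; reserved at 4 (size 4, align 4) → ends 8; size at 8 (size 4, align 4) → ends 12; total 12 bytes, alignment 4
pid at 0 (size 2, align 2) → ends 2
pad 2 to align 4 for refcount
refcount at 4 (size 4, align 4) → ends 8
state at 8 (size 4, align 4) → ends 12
prio at 12 (size 4, align 4) → ends 16
uid at 16 (size 2, align 2) → ends 18
pad 2 to align 4 for rss
rss at 20 (size 12, align 4) → ends 32
cpu at 32 (size 1, align 1) → ends 33
tail pad 3 to reach multiple of 4
total 36 bytes, alignment 4
— Config2 —
pid at 0 (size 2, align 2) → ends 2
cpu at 2 (size 1, align 1) → ends 3
pad 1 to align 4 for rss
rss at 4 (size 12, align 4) → ends 16
refcount at 16 (size 4, align 4) → ends 20
uid at 20 (size 2, align 2) → ends 22
pad 2 to align 4 for prio
prio at 24 (size 4, align 4) → ends 28
state at 28 (size 4, align 4) → ends 32
total 32 bytes, alignment 4
36 − 32 = 4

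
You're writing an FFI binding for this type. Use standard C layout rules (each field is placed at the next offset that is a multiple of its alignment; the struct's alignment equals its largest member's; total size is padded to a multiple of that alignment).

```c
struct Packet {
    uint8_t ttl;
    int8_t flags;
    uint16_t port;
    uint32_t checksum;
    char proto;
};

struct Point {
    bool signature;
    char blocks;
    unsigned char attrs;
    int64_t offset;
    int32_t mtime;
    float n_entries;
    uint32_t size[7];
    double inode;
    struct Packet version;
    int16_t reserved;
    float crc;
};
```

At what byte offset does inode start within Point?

Packet: 0..1  ttl  (1B, 1-aligned); 1..2  flags  (1B, 1-aligned); 2..4  port  (2B, 2-aligned); 4..8  checksum  (4B, 4-aligned); 8..9  proto  (1B, 1-aligned); 9..12  -- tail padding (3B); sizeof = 12, alignof = 4
0..1  signature  (1B, 1-aligned)
1..2  blocks  (1B, 1-aligned)
2..3  attrs  (1B, 1-aligned)
3..8  -- padding (5B)
8..16  offset  (8B, 8-aligned)
16..20  mtime  (4B, 4-aligned)
20..24  n_entries  (4B, 4-aligned)
24..52  size  (28B, 4-aligned)
52..56  -- padding (4B)
56..64  inode  (8B, 8-aligned)

56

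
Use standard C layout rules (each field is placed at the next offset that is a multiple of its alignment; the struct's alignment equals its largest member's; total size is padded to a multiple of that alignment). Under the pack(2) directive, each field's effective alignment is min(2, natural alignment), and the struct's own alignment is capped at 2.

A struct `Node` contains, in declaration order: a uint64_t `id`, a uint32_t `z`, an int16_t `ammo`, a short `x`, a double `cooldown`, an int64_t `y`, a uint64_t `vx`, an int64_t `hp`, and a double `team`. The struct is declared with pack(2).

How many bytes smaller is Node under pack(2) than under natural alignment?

natural layout:
  0..8  id  (8B, 8-aligned)
  8..12  z  (4B, 4-aligned)
  12..14  ammo  (2B, 2-aligned)
  14..16  x  (2B, 2-aligned)
  16..24  cooldown  (8B, 8-aligned)
  24..32  y  (8B, 8-aligned)
  32..40  vx  (8B, 8-aligned)
  40..48  hp  (8B, 8-aligned)
  48..56  team  (8B, 8-aligned)
  sizeof = 56, alignof = 8
packed(2) layout:
  0..8  id  (8B, 2-aligned)
  8..12  z  (4B, 2-aligned)
  12..14  ammo  (2B, 2-aligned)
  14..16  x  (2B, 2-aligned)
  16..24  cooldown  (8B, 2-aligned)
  24..32  y  (8B, 2-aligned)
  32..40  vx  (8B, 2-aligned)
  40..48  hp  (8B, 2-aligned)
  48..56  team  (8B, 2-aligned)
  sizeof = 56, alignof = 2
56 − 56 = 0

0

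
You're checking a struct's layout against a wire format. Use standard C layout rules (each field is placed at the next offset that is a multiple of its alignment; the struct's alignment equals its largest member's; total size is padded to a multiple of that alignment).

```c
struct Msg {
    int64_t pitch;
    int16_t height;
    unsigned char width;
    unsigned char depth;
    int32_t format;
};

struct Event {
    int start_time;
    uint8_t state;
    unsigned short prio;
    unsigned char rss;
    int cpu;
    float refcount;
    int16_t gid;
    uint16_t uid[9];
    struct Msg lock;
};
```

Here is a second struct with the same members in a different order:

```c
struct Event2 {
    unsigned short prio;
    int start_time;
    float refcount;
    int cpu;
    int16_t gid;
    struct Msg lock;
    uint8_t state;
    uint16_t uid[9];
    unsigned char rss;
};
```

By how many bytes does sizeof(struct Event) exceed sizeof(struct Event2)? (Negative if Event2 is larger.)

Msg: 0..8  pitch  (8B, 8-aligned); 8..10  height  (2B, 2-aligned); 10..11  width  (1B, 1-aligned); 11..12  depth  (1B, 1-aligned); 12..16  format  (4B, 4-aligned); sizeof = 16, alignof = 8
0..4  start_time  (4B, 4-aligned)
4..5  state  (1B, 1-aligned)
5..6  -- padding (1B)
6..8  prio  (2B, 2-aligned)
8..9  rss  (1B, 1-aligned)
9..12  -- padding (3B)
12..16  cpu  (4B, 4-aligned)
16..20  refcount  (4B, 4-aligned)
20..22  gid  (2B, 2-aligned)
22..40  uid  (18B, 2-aligned)
40..56  lock  (16B, 8-aligned)
sizeof = 56, alignof = 8
— Event2 —
0..2  prio  (2B, 2-aligned)
2..4  -- padding (2B)
4..8  start_time  (4B, 4-aligned)
8..12  refcount  (4B, 4-aligned)
12..16  cpu  (4B, 4-aligned)
16..18  gid  (2B, 2-aligned)
18..24  -- padding (6B)
24..40  lock  (16B, 8-aligned)
40..41  state  (1B, 1-aligned)
41..42  -- padding (1B)
42..60  uid  (18B, 2-aligned)
60..61  rss  (1B, 1-aligned)
61..64  -- tail padding (3B)
sizeof = 64, alignof = 8
56 − 64 = -8

-8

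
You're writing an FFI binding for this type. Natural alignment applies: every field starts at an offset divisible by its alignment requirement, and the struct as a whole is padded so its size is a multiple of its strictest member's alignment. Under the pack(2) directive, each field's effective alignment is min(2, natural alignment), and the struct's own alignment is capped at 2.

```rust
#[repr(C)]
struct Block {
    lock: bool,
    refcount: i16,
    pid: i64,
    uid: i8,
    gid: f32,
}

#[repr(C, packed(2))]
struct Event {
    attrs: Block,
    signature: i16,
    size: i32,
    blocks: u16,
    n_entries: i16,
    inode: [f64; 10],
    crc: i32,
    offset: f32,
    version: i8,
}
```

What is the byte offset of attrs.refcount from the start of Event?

2

Block: lock at 0 (size 1, align 1) → ends 1; pad 1 to align 2 for refcount; refcount at 2 (size 2, align 2) → ends 4; pad 4 to align 8 for pid; pid at 8 (size 8, align 8) → ends 16; uid at 16 (size 1, align 1) → ends 17; pad 3 to align 4 for gid; gid at 20 (size 4, align 4) → ends 24; total 24 bytes, alignment 8
attrs at 0 (size 24, align 2) → ends 24
within Block: refcount at 2
0 + 2 = 2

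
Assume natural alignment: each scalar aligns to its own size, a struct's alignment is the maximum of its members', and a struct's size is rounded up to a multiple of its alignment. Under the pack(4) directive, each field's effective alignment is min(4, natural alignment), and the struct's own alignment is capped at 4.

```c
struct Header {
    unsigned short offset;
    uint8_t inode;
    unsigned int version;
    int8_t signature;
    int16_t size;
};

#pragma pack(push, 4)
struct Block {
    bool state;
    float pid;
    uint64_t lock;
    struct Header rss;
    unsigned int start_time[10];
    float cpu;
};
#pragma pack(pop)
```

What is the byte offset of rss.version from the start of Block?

Header: offset at 0 (size 2, align 2) → ends 2; inode at 2 (size 1, align 1) → ends 3; pad 1 to align 4 for version; version at 4 (size 4, align 4) → ends 8; signature at 8 (size 1, align 1) → ends 9; pad 1 to align 2 for size; size at 10 (size 2, align 2) → ends 12; total 12 bytes, alignment 4
state at 0 (size 1, align 1) → ends 1
pad 3 to align 4 for pid
pid at 4 (size 4, align 4) → ends 8
lock at 8 (size 8, align 4) → ends 16
rss at 16 (size 12, align 4) → ends 28
within Header: version at 4
16 + 4 = 20

20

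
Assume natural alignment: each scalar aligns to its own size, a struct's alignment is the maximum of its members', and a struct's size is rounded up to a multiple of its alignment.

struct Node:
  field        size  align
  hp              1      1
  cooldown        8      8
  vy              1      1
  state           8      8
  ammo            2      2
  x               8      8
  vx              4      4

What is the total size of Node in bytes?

@0: hp [1B, align 1] → 1
+7 pad (align 8)
@8: cooldown [8B, align 8] → 16
@16: vy [1B, align 1] → 17
+7 pad (align 8)
@24: state [8B, align 8] → 32
@32: ammo [2B, align 2] → 34
+6 pad (align 8)
@40: x [8B, align 8] → 48
@48: vx [4B, align 4] → 52
+4 tail pad (align 8)
size 56, align 8

56 bytes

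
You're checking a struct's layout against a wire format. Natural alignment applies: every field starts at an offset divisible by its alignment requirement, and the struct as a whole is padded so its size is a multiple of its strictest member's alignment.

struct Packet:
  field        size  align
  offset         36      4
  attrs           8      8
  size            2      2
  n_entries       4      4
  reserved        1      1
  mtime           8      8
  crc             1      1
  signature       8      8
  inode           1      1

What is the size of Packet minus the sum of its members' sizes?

27

0..36  offset  (36B, 4-aligned)
36..40  -- padding (4B)
40..48  attrs  (8B, 8-aligned)
48..50  size  (2B, 2-aligned)
50..52  -- padding (2B)
52..56  n_entries  (4B, 4-aligned)
56..57  reserved  (1B, 1-aligned)
57..64  -- padding (7B)
64..72  mtime  (8B, 8-aligned)
72..73  crc  (1B, 1-aligned)
73..80  -- padding (7B)
80..88  signature  (8B, 8-aligned)
88..89  inode  (1B, 1-aligned)
89..96  -- tail padding (7B)
sizeof = 96, alignof = 8
data bytes 69, size 96 → padding 27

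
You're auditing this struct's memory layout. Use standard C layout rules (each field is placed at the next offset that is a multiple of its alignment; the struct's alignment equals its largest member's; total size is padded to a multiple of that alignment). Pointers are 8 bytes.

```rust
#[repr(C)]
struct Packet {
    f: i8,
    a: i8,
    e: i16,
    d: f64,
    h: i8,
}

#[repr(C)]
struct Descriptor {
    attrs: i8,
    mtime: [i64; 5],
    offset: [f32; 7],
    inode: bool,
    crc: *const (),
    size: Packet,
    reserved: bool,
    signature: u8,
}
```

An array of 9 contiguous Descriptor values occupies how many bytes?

Packet: @0: f [1B, align 1] → 1; @1: a [1B, align 1] → 2; @2: e [2B, align 2] → 4; +4 pad (align 8); @8: d [8B, align 8] → 16; @16: h [1B, align 1] → 17; +7 tail pad (align 8); size 24, align 8
@0: attrs [1B, align 1] → 1
+7 pad (align 8)
@8: mtime [40B, align 8] → 48
@48: offset [28B, align 4] → 76
@76: inode [1B, align 1] → 77
+3 pad (align 8)
@80: crc [8B, align 8] → 88
@88: size [24B, align 8] → 112
@112: reserved [1B, align 1] → 113
@113: signature [1B, align 1] → 114
+6 tail pad (align 8)
size 120, align 8
array of 9: 9 × 120 = 1080

1080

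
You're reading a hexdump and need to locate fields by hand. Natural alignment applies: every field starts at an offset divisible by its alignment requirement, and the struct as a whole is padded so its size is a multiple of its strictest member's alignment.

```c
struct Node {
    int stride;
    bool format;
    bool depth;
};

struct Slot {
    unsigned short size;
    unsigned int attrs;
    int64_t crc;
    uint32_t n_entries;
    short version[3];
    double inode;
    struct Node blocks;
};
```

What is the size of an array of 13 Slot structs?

Node: stride at 0 (size 4, align 4) → ends 4; format at 4 (size 1, align 1) → ends 5; depth at 5 (size 1, align 1) → ends 6; tail pad 2 to reach multiple of 4; total 8 bytes, alignment 4
size at 0 (size 2, align 2) → ends 2
pad 2 to align 4 for attrs
attrs at 4 (size 4, align 4) → ends 8
crc at 8 (size 8, align 8) → ends 16
n_entries at 16 (size 4, align 4) → ends 20
version at 20 (size 6, align 2) → ends 26
pad 6 to align 8 for inode
inode at 32 (size 8, align 8) → ends 40
blocks at 40 (size 8, align 4) → ends 48
total 48 bytes, alignment 8
array of 13: 13 × 48 = 624

624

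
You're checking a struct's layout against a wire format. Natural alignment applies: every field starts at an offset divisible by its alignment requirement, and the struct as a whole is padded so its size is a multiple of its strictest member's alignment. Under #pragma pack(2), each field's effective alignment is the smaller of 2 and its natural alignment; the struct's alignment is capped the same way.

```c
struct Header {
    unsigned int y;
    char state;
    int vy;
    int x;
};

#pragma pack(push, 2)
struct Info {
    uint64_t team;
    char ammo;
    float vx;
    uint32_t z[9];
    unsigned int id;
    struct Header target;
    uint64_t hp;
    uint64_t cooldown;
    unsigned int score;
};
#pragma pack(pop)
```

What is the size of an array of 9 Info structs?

Header: @0: y [4B, align 4] → 4; @4: state [1B, align 1] → 5; +3 pad (align 4); @8: vy [4B, align 4] → 12; @12: x [4B, align 4] → 16; size 16, align 4
@0: team [8B, align 2] → 8
@8: ammo [1B, align 1] → 9
+1 pad (align 2)
@10: vx [4B, align 2] → 14
@14: z [36B, align 2] → 50
@50: id [4B, align 2] → 54
@54: target [16B, align 2] → 70
@70: hp [8B, align 2] → 78
@78: cooldown [8B, align 2] → 86
@86: score [4B, align 2] → 90
size 90, align 2
array of 9: 9 × 90 = 810

810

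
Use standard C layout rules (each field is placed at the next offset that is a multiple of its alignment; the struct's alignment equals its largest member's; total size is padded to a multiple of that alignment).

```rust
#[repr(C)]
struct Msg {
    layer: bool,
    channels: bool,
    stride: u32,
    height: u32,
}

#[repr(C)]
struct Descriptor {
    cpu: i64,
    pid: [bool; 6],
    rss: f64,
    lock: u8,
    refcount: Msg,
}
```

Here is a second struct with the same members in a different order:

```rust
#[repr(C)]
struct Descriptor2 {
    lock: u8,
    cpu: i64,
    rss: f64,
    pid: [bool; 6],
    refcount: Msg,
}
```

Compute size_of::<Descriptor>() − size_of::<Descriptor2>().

Msg: @0: layer [1B, align 1] → 1; @1: channels [1B, align 1] → 2; +2 pad (align 4); @4: stride [4B, align 4] → 8; @8: height [4B, align 4] → 12; size 12, align 4
@0: cpu [8B, align 8] → 8
@8: pid [6B, align 1] → 14
+2 pad (align 8)
@16: rss [8B, align 8] → 24
@24: lock [1B, align 1] → 25
+3 pad (align 4)
@28: refcount [12B, align 4] → 40
size 40, align 8
— Descriptor2 —
@0: lock [1B, align 1] → 1
+7 pad (align 8)
@8: cpu [8B, align 8] → 16
@16: rss [8B, align 8] → 24
@24: pid [6B, align 1] → 30
+2 pad (align 4)
@32: refcount [12B, align 4] → 44
+4 tail pad (align 8)
size 48, align 8
40 − 48 = -8

-8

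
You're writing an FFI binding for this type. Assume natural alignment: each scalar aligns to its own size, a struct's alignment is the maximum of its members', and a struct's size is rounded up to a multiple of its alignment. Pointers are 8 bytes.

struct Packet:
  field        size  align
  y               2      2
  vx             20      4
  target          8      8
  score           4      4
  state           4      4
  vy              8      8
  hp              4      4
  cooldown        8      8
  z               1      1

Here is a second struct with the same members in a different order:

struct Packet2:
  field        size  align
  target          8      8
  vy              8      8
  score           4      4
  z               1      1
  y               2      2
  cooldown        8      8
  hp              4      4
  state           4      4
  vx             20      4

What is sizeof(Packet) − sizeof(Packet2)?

@0: y [2B, align 2] → 2
+2 pad (align 4)
@4: vx [20B, align 4] → 24
@24: target [8B, align 8] → 32
@32: score [4B, align 4] → 36
@36: state [4B, align 4] → 40
@40: vy [8B, align 8] → 48
@48: hp [4B, align 4] → 52
+4 pad (align 8)
@56: cooldown [8B, align 8] → 64
@64: z [1B, align 1] → 65
+7 tail pad (align 8)
size 72, align 8
— Packet2 —
@0: target [8B, align 8] → 8
@8: vy [8B, align 8] → 16
@16: score [4B, align 4] → 20
@20: z [1B, align 1] → 21
+1 pad (align 2)
@22: y [2B, align 2] → 24
@24: cooldown [8B, align 8] → 32
@32: hp [4B, align 4] → 36
@36: state [4B, align 4] → 40
@40: vx [20B, align 4] → 60
+4 tail pad (align 8)
size 64, align 8
72 − 64 = 8

8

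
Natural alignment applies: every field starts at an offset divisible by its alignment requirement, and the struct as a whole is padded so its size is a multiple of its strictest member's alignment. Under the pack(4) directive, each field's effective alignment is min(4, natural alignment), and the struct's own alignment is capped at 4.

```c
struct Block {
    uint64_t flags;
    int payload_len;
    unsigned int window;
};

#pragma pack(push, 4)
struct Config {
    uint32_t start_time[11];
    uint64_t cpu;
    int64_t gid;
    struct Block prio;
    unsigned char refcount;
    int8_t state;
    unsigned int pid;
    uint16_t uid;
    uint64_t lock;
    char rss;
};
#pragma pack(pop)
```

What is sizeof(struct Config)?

100

Block: flags at 0 (size 8, align 8) → ends 8; payload_len at 8 (size 4, align 4) → ends 12; window at 12 (size 4, align 4) → ends 16; total 16 bytes, alignment 8
start_time at 0 (size 44, align 4) → ends 44
cpu at 44 (size 8, align 4) → ends 52
gid at 52 (size 8, align 4) → ends 60
prio at 60 (size 16, align 4) → ends 76
refcount at 76 (size 1, align 1) → ends 77
state at 77 (size 1, align 1) → ends 78
pad 2 to align 4 for pid
pid at 80 (size 4, align 4) → ends 84
uid at 84 (size 2, align 2) → ends 86
pad 2 to align 4 for lock
lock at 88 (size 8, align 4) → ends 96
rss at 96 (size 1, align 1) → ends 97
tail pad 3 to reach multiple of 4
total 100 bytes, alignment 4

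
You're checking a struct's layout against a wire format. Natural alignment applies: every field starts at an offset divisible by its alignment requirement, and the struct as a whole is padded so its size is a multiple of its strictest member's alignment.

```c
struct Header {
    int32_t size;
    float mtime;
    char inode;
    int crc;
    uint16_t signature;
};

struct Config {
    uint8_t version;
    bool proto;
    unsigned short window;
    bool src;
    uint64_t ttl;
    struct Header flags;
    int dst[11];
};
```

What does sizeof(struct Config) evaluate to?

Header: 0..4  size  (4B, 4-aligned); 4..8  mtime  (4B, 4-aligned); 8..9  inode  (1B, 1-aligned); 9..12  -- padding (3B); 12..16  crc  (4B, 4-aligned); 16..18  signature  (2B, 2-aligned); 18..20  -- tail padding (2B); sizeof = 20, alignof = 4
0..1  version  (1B, 1-aligned)
1..2  proto  (1B, 1-aligned)
2..4  window  (2B, 2-aligned)
4..5  src  (1B, 1-aligned)
5..8  -- padding (3B)
8..16  ttl  (8B, 8-aligned)
16..36  flags  (20B, 4-aligned)
36..80  dst  (44B, 4-aligned)
sizeof = 80, alignof = 8

80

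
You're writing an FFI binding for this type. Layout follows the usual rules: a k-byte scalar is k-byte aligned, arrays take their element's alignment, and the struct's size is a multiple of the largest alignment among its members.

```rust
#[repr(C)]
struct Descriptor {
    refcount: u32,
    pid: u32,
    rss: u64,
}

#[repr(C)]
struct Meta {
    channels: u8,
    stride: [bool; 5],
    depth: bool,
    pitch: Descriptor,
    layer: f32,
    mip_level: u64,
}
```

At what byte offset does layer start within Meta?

Descriptor: 0..4  refcount  (4B, 4-aligned); 4..8  pid  (4B, 4-aligned); 8..16  rss  (8B, 8-aligned); sizeof = 16, alignof = 8
0..1  channels  (1B, 1-aligned)
1..6  stride  (5B, 1-aligned)
6..7  depth  (1B, 1-aligned)
7..8  -- padding (1B)
8..24  pitch  (16B, 8-aligned)
24..28  layer  (4B, 4-aligned)

24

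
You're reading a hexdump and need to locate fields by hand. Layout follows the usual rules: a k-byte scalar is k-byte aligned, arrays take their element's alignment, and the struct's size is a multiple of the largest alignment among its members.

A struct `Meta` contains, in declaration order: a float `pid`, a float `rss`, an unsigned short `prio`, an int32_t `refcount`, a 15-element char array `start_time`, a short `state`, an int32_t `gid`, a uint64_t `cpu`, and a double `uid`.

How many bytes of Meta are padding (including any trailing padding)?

pid at 0 (size 4, align 4) → ends 4
rss at 4 (size 4, align 4) → ends 8
prio at 8 (size 2, align 2) → ends 10
pad 2 to align 4 for refcount
refcount at 12 (size 4, align 4) → ends 16
start_time at 16 (size 15, align 1) → ends 31
pad 1 to align 2 for state
state at 32 (size 2, align 2) → ends 34
pad 2 to align 4 for gid
gid at 36 (size 4, align 4) → ends 40
cpu at 40 (size 8, align 8) → ends 48
uid at 48 (size 8, align 8) → ends 56
total 56 bytes, alignment 8
data bytes 51, size 56 → padding 5

5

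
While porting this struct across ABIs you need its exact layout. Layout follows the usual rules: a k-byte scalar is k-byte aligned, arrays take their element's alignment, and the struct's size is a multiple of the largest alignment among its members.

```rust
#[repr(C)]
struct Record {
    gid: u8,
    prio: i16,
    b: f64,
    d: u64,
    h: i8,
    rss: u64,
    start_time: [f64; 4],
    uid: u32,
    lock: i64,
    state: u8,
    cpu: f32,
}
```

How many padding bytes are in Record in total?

19

0..1  gid  (1B, 1-aligned)
1..2  -- padding (1B)
2..4  prio  (2B, 2-aligned)
4..8  -- padding (4B)
8..16  b  (8B, 8-aligned)
16..24  d  (8B, 8-aligned)
24..25  h  (1B, 1-aligned)
25..32  -- padding (7B)
32..40  rss  (8B, 8-aligned)
40..72  start_time  (32B, 8-aligned)
72..76  uid  (4B, 4-aligned)
76..80  -- padding (4B)
80..88  lock  (8B, 8-aligned)
88..89  state  (1B, 1-aligned)
89..92  -- padding (3B)
92..96  cpu  (4B, 4-aligned)
sizeof = 96, alignof = 8
data bytes 77, size 96 → padding 19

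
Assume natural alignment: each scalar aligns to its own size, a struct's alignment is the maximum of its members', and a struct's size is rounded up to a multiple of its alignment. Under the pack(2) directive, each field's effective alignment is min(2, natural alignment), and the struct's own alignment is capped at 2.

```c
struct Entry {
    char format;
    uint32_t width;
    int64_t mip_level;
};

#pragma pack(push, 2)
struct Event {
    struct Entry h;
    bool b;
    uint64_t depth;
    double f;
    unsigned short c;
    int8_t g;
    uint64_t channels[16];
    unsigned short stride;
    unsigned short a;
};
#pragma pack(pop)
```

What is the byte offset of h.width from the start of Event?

Entry: @0: format [1B, align 1] → 1; +3 pad (align 4); @4: width [4B, align 4] → 8; @8: mip_level [8B, align 8] → 16; size 16, align 8
@0: h [16B, align 2] → 16
within Entry: width at 4
0 + 4 = 4

4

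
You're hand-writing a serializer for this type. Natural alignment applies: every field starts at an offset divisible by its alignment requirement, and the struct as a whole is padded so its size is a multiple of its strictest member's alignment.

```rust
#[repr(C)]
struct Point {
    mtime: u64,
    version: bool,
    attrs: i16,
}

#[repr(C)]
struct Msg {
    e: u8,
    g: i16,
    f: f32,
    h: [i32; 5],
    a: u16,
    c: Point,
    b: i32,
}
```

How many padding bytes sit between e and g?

Point: 0..8  mtime  (8B, 8-aligned); 8..9  version  (1B, 1-aligned); 9..10  -- padding (1B); 10..12  attrs  (2B, 2-aligned); 12..16  -- tail padding (4B); sizeof = 16, alignof = 8
0..1  e  (1B, 1-aligned)
1..2  -- padding (1B)
2..4  g  (2B, 2-aligned)

1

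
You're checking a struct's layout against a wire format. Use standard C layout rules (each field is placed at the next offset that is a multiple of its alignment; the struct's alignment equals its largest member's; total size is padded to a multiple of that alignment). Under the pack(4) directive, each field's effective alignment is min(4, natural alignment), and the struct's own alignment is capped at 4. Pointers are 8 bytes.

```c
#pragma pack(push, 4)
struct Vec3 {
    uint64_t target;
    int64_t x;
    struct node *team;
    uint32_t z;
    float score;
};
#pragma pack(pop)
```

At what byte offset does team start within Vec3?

16

@0: target [8B, align 4] → 8
@8: x [8B, align 4] → 16
@16: team [8B, align 4] → 24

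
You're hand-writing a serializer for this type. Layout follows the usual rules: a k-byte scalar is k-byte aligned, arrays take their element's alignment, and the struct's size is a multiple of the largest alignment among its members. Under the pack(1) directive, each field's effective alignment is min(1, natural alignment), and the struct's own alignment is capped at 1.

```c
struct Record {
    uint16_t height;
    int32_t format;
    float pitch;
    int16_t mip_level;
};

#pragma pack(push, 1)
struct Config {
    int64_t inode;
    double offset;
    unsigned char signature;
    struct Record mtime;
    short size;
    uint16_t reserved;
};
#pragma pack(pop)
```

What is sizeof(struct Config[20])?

Record: 0..2  height  (2B, 2-aligned); 2..4  -- padding (2B); 4..8  format  (4B, 4-aligned); 8..12  pitch  (4B, 4-aligned); 12..14  mip_level  (2B, 2-aligned); 14..16  -- tail padding (2B); sizeof = 16, alignof = 4
0..8  inode  (8B, 1-aligned)
8..16  offset  (8B, 1-aligned)
16..17  signature  (1B, 1-aligned)
17..33  mtime  (16B, 1-aligned)
33..35  size  (2B, 1-aligned)
35..37  reserved  (2B, 1-aligned)
sizeof = 37, alignof = 1
array of 20: 20 × 37 = 740

740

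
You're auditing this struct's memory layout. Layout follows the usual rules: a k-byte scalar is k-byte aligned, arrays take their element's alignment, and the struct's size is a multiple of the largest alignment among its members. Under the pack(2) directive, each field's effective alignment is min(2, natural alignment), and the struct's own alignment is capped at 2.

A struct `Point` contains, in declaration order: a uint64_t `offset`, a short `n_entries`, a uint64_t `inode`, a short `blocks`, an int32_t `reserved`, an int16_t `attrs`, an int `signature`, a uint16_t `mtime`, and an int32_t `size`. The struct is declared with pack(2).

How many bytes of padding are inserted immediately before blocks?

offset at 0 (size 8, align 2) → ends 8
n_entries at 8 (size 2, align 2) → ends 10
inode at 10 (size 8, align 2) → ends 18
blocks at 18 (size 2, align 2) → ends 20

0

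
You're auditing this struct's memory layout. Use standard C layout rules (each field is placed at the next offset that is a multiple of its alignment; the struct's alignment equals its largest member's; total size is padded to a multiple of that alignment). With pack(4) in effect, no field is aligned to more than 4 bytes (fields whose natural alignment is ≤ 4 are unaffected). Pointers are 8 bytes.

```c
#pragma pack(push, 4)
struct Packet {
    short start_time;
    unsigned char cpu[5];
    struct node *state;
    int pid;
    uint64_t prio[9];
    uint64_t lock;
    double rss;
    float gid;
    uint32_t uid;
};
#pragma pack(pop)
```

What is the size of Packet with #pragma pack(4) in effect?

116

start_time at 0 (size 2, align 2) → ends 2
cpu at 2 (size 5, align 1) → ends 7
pad 1 to align 4 for state
state at 8 (size 8, align 4) → ends 16
pid at 16 (size 4, align 4) → ends 20
prio at 20 (size 72, align 4) → ends 92
lock at 92 (size 8, align 4) → ends 100
rss at 100 (size 8, align 4) → ends 108
gid at 108 (size 4, align 4) → ends 112
uid at 112 (size 4, align 4) → ends 116
total 116 bytes, alignment 4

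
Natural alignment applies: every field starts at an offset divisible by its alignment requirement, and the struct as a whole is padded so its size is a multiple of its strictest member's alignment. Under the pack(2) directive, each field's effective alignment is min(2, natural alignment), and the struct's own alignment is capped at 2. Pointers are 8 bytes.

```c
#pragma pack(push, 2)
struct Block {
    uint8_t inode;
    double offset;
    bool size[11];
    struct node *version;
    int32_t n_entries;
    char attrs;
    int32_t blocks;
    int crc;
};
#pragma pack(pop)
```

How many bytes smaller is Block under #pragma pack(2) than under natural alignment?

natural layout:
  inode at 0 (size 1, align 1) → ends 1
  pad 7 to align 8 for offset
  offset at 8 (size 8, align 8) → ends 16
  size at 16 (size 11, align 1) → ends 27
  pad 5 to align 8 for version
  version at 32 (size 8, align 8) → ends 40
  n_entries at 40 (size 4, align 4) → ends 44
  attrs at 44 (size 1, align 1) → ends 45
  pad 3 to align 4 for blocks
  blocks at 48 (size 4, align 4) → ends 52
  crc at 52 (size 4, align 4) → ends 56
  total 56 bytes, alignment 8
packed(2) layout:
  inode at 0 (size 1, align 1) → ends 1
  pad 1 to align 2 for offset
  offset at 2 (size 8, align 2) → ends 10
  size at 10 (size 11, align 1) → ends 21
  pad 1 to align 2 for version
  version at 22 (size 8, align 2) → ends 30
  n_entries at 30 (size 4, align 2) → ends 34
  attrs at 34 (size 1, align 1) → ends 35
  pad 1 to align 2 for blocks
  blocks at 36 (size 4, align 2) → ends 40
  crc at 40 (size 4, align 2) → ends 44
  total 44 bytes, alignment 2
56 − 44 = 12

12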